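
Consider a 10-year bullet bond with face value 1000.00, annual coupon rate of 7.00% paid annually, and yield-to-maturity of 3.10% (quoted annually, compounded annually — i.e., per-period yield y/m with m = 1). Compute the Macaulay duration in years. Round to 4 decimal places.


Answer: Macaulay duration = 7.8792 years

Derivation:
Coupon per period c = face * coupon_rate / m = 70.000000
Periods per year m = 1; per-period yield y/m = 0.031000
Number of cashflows N = 10
Cashflows (t years, CF_t, discount factor 1/(1+y/m)^(m*t), PV):
  t = 1.0000: CF_t = 70.000000, DF = 0.969932, PV = 67.895247
  t = 2.0000: CF_t = 70.000000, DF = 0.940768, PV = 65.853780
  t = 3.0000: CF_t = 70.000000, DF = 0.912481, PV = 63.873696
  t = 4.0000: CF_t = 70.000000, DF = 0.885045, PV = 61.953148
  t = 5.0000: CF_t = 70.000000, DF = 0.858434, PV = 60.090347
  t = 6.0000: CF_t = 70.000000, DF = 0.832622, PV = 58.283557
  t = 7.0000: CF_t = 70.000000, DF = 0.807587, PV = 56.531093
  t = 8.0000: CF_t = 70.000000, DF = 0.783305, PV = 54.831322
  t = 9.0000: CF_t = 70.000000, DF = 0.759752, PV = 53.182660
  t = 10.0000: CF_t = 1070.000000, DF = 0.736908, PV = 788.491698
Price P = sum_t PV_t = 1330.986548
Macaulay numerator sum_t t * PV_t:
  t * PV_t at t = 1.0000: 67.895247
  t * PV_t at t = 2.0000: 131.707560
  t * PV_t at t = 3.0000: 191.621087
  t * PV_t at t = 4.0000: 247.812592
  t * PV_t at t = 5.0000: 300.451736
  t * PV_t at t = 6.0000: 349.701342
  t * PV_t at t = 7.0000: 395.717652
  t * PV_t at t = 8.0000: 438.650577
  t * PV_t at t = 9.0000: 478.643937
  t * PV_t at t = 10.0000: 7884.916977
Macaulay duration D = (sum_t t * PV_t) / P = 10487.118706 / 1330.986548 = 7.879207


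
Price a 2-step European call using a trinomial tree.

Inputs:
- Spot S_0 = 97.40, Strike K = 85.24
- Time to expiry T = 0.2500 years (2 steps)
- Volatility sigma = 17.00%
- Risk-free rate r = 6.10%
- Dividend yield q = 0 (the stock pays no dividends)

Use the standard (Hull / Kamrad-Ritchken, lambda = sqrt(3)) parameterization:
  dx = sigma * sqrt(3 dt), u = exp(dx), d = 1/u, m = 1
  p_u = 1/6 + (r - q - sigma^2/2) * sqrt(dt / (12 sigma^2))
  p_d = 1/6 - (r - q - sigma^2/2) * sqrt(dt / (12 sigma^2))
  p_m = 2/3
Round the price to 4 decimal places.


Answer: Price = V(0,0) = 13.5633

Derivation:
dt = T/N = 0.125000; dx = sigma*sqrt(3*dt) = 0.104103
u = exp(dx) = 1.109715; d = 1/u = 0.901132
p_u = 0.194614, p_m = 0.666667, p_d = 0.138720
Discount per step: exp(-r*dt) = 0.992404
Stock lattice S(k, j) with j the centered position index:
  k=0: S(0,+0) = 97.4000
  k=1: S(1,-1) = 87.7703; S(1,+0) = 97.4000; S(1,+1) = 108.0863
  k=2: S(2,-2) = 79.0926; S(2,-1) = 87.7703; S(2,+0) = 97.4000; S(2,+1) = 108.0863; S(2,+2) = 119.9449
Terminal payoffs V(N, j) = max(S_T - K, 0):
  V(2,-2) = 0.000000; V(2,-1) = 2.530276; V(2,+0) = 12.160000; V(2,+1) = 22.846251; V(2,+2) = 34.704944
Backward induction: V(k, j) = exp(-r*dt) * [p_u * V(k+1, j+1) + p_m * V(k+1, j) + p_d * V(k+1, j-1)]
  V(1,-1) = exp(-r*dt) * [p_u*12.160000 + p_m*2.530276 + p_d*0.000000] = 4.022563
  V(1,+0) = exp(-r*dt) * [p_u*22.846251 + p_m*12.160000 + p_d*2.530276] = 12.805840
  V(1,+1) = exp(-r*dt) * [p_u*34.704944 + p_m*22.846251 + p_d*12.160000] = 23.491911
  V(0,+0) = exp(-r*dt) * [p_u*23.491911 + p_m*12.805840 + p_d*4.022563] = 13.563267


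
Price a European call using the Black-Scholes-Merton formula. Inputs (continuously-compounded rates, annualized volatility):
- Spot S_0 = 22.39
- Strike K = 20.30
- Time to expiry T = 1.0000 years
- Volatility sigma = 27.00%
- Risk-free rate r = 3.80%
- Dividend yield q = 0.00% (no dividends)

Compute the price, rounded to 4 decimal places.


d1 = (ln(S/K) + (r - q + 0.5*sigma^2) * T) / (sigma * sqrt(T)) = 0.63867979
d2 = d1 - sigma * sqrt(T) = 0.36867979
exp(-rT) = 0.96271294; exp(-qT) = 1.00000000
C = S_0 * exp(-qT) * N(d1) - K * exp(-rT) * N(d2)
N(d1) = 0.73848437; N(d2) = 0.64381679
C = 22.3900 * 1.00000000 * 0.73848437 - 20.3000 * 0.96271294 * 0.64381679 = 3.9525

Answer: Price = 3.9525


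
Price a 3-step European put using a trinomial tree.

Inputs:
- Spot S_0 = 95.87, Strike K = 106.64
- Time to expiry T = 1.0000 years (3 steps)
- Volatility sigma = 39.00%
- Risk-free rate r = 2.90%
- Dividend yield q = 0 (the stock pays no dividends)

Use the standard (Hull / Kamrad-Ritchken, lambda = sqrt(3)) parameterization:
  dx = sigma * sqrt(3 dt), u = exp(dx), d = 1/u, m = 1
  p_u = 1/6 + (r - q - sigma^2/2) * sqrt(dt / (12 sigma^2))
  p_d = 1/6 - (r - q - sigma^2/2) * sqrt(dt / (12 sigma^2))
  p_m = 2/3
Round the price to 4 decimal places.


Answer: Price = V(0,0) = 19.6980

Derivation:
dt = T/N = 0.333333; dx = sigma*sqrt(3*dt) = 0.390000
u = exp(dx) = 1.476981; d = 1/u = 0.677057
p_u = 0.146560, p_m = 0.666667, p_d = 0.186774
Discount per step: exp(-r*dt) = 0.990380
Stock lattice S(k, j) with j the centered position index:
  k=0: S(0,+0) = 95.8700
  k=1: S(1,-1) = 64.9094; S(1,+0) = 95.8700; S(1,+1) = 141.5981
  k=2: S(2,-2) = 43.9474; S(2,-1) = 64.9094; S(2,+0) = 95.8700; S(2,+1) = 141.5981; S(2,+2) = 209.1377
  k=3: S(3,-3) = 29.7549; S(3,-2) = 43.9474; S(3,-1) = 64.9094; S(3,+0) = 95.8700; S(3,+1) = 141.5981; S(3,+2) = 209.1377; S(3,+3) = 308.8924
Terminal payoffs V(N, j) = max(K - S_T, 0):
  V(3,-3) = 76.885121; V(3,-2) = 62.692616; V(3,-1) = 41.730557; V(3,+0) = 10.770000; V(3,+1) = 0.000000; V(3,+2) = 0.000000; V(3,+3) = 0.000000
Backward induction: V(k, j) = exp(-r*dt) * [p_u * V(k+1, j+1) + p_m * V(k+1, j) + p_d * V(k+1, j-1)]
  V(2,-2) = exp(-r*dt) * [p_u*41.730557 + p_m*62.692616 + p_d*76.885121] = 61.672149
  V(2,-1) = exp(-r*dt) * [p_u*10.770000 + p_m*41.730557 + p_d*62.692616] = 40.712676
  V(2,+0) = exp(-r*dt) * [p_u*0.000000 + p_m*10.770000 + p_d*41.730557] = 14.830110
  V(2,+1) = exp(-r*dt) * [p_u*0.000000 + p_m*0.000000 + p_d*10.770000] = 1.992199
  V(2,+2) = exp(-r*dt) * [p_u*0.000000 + p_m*0.000000 + p_d*0.000000] = 0.000000
  V(1,-1) = exp(-r*dt) * [p_u*14.830110 + p_m*40.712676 + p_d*61.672149] = 40.441179
  V(1,+0) = exp(-r*dt) * [p_u*1.992199 + p_m*14.830110 + p_d*40.712676] = 17.611693
  V(1,+1) = exp(-r*dt) * [p_u*0.000000 + p_m*1.992199 + p_d*14.830110] = 4.058581
  V(0,+0) = exp(-r*dt) * [p_u*4.058581 + p_m*17.611693 + p_d*40.441179] = 19.697958


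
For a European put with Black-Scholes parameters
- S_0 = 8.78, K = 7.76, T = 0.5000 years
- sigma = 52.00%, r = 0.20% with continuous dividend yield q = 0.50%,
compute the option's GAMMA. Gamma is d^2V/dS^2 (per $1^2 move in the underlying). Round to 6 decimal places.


d1 = 0.5156279039; d2 = 0.1479323777
phi(d1) = 0.3492823700; exp(-qT) = 0.9975031224; exp(-rT) = 0.9990004998
Gamma = exp(-qT) * phi(d1) / (S * sigma * sqrt(T)) = 0.9975031224 * 0.3492823700 / (8.7800 * 0.5200 * 0.7071067812) = 0.107922

Answer: Gamma = 0.107922


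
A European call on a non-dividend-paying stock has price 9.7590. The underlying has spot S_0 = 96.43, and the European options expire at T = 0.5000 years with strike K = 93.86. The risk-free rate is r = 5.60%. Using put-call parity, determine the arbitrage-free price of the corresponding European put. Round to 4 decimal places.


Put-call parity: C - P = S_0 * exp(-qT) - K * exp(-rT).
S_0 * exp(-qT) = 96.4300 * 1.00000000 = 96.43000000
K * exp(-rT) = 93.8600 * 0.97238837 = 91.26837211
P = C - S*exp(-qT) + K*exp(-rT)
P = 9.7590 - 96.43000000 + 91.26837211 = 4.5974

Answer: Put price = 4.5974


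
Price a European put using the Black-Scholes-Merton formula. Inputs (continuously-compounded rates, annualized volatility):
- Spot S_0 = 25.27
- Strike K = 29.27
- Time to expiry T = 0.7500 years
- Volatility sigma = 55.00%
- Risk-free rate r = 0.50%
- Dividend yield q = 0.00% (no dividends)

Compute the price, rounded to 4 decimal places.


Answer: Price = 7.2932

Derivation:
d1 = (ln(S/K) + (r - q + 0.5*sigma^2) * T) / (sigma * sqrt(T)) = -0.06247492
d2 = d1 - sigma * sqrt(T) = -0.53878890
exp(-rT) = 0.99625702; exp(-qT) = 1.00000000
P = K * exp(-rT) * N(-d2) - S_0 * exp(-qT) * N(-d1)
N(-d1) = 0.52490768; N(-d2) = 0.70498374
P = 29.2700 * 0.99625702 * 0.70498374 - 25.2700 * 1.00000000 * 0.52490768 = 7.2932


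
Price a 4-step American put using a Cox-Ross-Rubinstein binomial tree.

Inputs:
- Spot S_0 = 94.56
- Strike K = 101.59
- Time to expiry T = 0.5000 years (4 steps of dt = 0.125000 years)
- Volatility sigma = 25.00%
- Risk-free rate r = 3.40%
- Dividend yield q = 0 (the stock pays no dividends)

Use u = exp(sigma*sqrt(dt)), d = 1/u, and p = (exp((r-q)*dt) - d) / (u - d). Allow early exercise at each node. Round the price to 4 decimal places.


Answer: Price = V(0,0) = 10.4877

Derivation:
dt = T/N = 0.125000
u = exp(sigma*sqrt(dt)) = 1.092412; d = 1/u = 0.915405
p = (exp((r-q)*dt) - d) / (u - d) = 0.501979
Discount per step: exp(-r*dt) = 0.995759
Stock lattice S(k, i) with i counting down-moves:
  k=0: S(0,0) = 94.5600
  k=1: S(1,0) = 103.2985; S(1,1) = 86.5607
  k=2: S(2,0) = 112.8446; S(2,1) = 94.5600; S(2,2) = 79.2381
  k=3: S(3,0) = 123.2728; S(3,1) = 103.2985; S(3,2) = 86.5607; S(3,3) = 72.5350
  k=4: S(4,0) = 134.6647; S(4,1) = 112.8446; S(4,2) = 94.5600; S(4,3) = 79.2381; S(4,4) = 66.3989
Terminal payoffs V(N, i) = max(K - S_T, 0):
  V(4,0) = 0.000000; V(4,1) = 0.000000; V(4,2) = 7.030000; V(4,3) = 22.351851; V(4,4) = 35.191055
Backward induction: V(k, i) = exp(-r*dt) * [p * V(k+1, i) + (1-p) * V(k+1, i+1)]; then take max(V_cont, immediate exercise) for American.
  V(3,0) = exp(-r*dt) * [p*0.000000 + (1-p)*0.000000] = 0.000000; exercise = 0.000000; V(3,0) = max -> 0.000000
  V(3,1) = exp(-r*dt) * [p*0.000000 + (1-p)*7.030000] = 3.486241; exercise = 0.000000; V(3,1) = max -> 3.486241
  V(3,2) = exp(-r*dt) * [p*7.030000 + (1-p)*22.351851] = 14.598432; exercise = 15.029274; V(3,2) = max -> 15.029274
  V(3,3) = exp(-r*dt) * [p*22.351851 + (1-p)*35.191055] = 28.624136; exercise = 29.054978; V(3,3) = max -> 29.054978
  V(2,0) = exp(-r*dt) * [p*0.000000 + (1-p)*3.486241] = 1.728859; exercise = 0.000000; V(2,0) = max -> 1.728859
  V(2,1) = exp(-r*dt) * [p*3.486241 + (1-p)*15.029274] = 9.195752; exercise = 7.030000; V(2,1) = max -> 9.195752
  V(2,2) = exp(-r*dt) * [p*15.029274 + (1-p)*29.054978] = 21.921010; exercise = 22.351851; V(2,2) = max -> 22.351851
  V(1,0) = exp(-r*dt) * [p*1.728859 + (1-p)*9.195752] = 5.424428; exercise = 0.000000; V(1,0) = max -> 5.424428
  V(1,1) = exp(-r*dt) * [p*9.195752 + (1-p)*22.351851] = 15.680983; exercise = 15.029274; V(1,1) = max -> 15.680983
  V(0,0) = exp(-r*dt) * [p*5.424428 + (1-p)*15.680983] = 10.487743; exercise = 7.030000; V(0,0) = max -> 10.487743


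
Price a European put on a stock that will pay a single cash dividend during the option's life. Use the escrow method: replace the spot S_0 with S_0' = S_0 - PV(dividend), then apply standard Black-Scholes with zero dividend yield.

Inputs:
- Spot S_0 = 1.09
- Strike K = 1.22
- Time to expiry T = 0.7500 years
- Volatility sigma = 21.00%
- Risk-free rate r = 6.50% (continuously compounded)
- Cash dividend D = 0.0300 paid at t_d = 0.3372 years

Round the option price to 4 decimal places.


Answer: Price = 0.1411

Derivation:
PV(D) = D * exp(-r * t_d) = 0.0300 * 0.97832045 = 0.02934961
S_0' = S_0 - PV(D) = 1.0900 - 0.02934961 = 1.06065039
d1 = (ln(S_0'/K) + (r + sigma^2/2)*T) / (sigma*sqrt(T)) = -0.41063937
d2 = d1 - sigma*sqrt(T) = -0.59250471
exp(-rT) = 0.95241920
N(-d1) = 0.65933151; N(-d2) = 0.72324366
P = K * exp(-rT) * N(-d2) - S_0' * N(-d1) = 1.2200 * 0.95241920 * 0.72324366 - 1.06065039 * 0.65933151 = 0.1411


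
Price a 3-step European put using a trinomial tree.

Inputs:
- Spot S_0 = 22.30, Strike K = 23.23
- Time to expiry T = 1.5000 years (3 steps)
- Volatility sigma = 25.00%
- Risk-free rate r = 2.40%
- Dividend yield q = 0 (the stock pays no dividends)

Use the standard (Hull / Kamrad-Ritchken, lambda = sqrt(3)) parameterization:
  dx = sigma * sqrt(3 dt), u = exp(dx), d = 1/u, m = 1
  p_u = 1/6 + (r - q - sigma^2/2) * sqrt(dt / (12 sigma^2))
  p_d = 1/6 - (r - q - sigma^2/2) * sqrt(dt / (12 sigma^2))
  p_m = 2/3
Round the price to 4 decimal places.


Answer: Price = V(0,0) = 2.6831

Derivation:
dt = T/N = 0.500000; dx = sigma*sqrt(3*dt) = 0.306186
u = exp(dx) = 1.358235; d = 1/u = 0.736250
p_u = 0.160747, p_m = 0.666667, p_d = 0.172586
Discount per step: exp(-r*dt) = 0.988072
Stock lattice S(k, j) with j the centered position index:
  k=0: S(0,+0) = 22.3000
  k=1: S(1,-1) = 16.4184; S(1,+0) = 22.3000; S(1,+1) = 30.2886
  k=2: S(2,-2) = 12.0880; S(2,-1) = 16.4184; S(2,+0) = 22.3000; S(2,+1) = 30.2886; S(2,+2) = 41.1391
  k=3: S(3,-3) = 8.8998; S(3,-2) = 12.0880; S(3,-1) = 16.4184; S(3,+0) = 22.3000; S(3,+1) = 30.2886; S(3,+2) = 41.1391; S(3,+3) = 55.8766
Terminal payoffs V(N, j) = max(K - S_T, 0):
  V(3,-3) = 14.330207; V(3,-2) = 11.141988; V(3,-1) = 6.811636; V(3,+0) = 0.930000; V(3,+1) = 0.000000; V(3,+2) = 0.000000; V(3,+3) = 0.000000
Backward induction: V(k, j) = exp(-r*dt) * [p_u * V(k+1, j+1) + p_m * V(k+1, j) + p_d * V(k+1, j-1)]
  V(2,-2) = exp(-r*dt) * [p_u*6.811636 + p_m*11.141988 + p_d*14.330207] = 10.864974
  V(2,-1) = exp(-r*dt) * [p_u*0.930000 + p_m*6.811636 + p_d*11.141988] = 6.534651
  V(2,+0) = exp(-r*dt) * [p_u*0.000000 + p_m*0.930000 + p_d*6.811636] = 1.774176
  V(2,+1) = exp(-r*dt) * [p_u*0.000000 + p_m*0.000000 + p_d*0.930000] = 0.158591
  V(2,+2) = exp(-r*dt) * [p_u*0.000000 + p_m*0.000000 + p_d*0.000000] = 0.000000
  V(1,-1) = exp(-r*dt) * [p_u*1.774176 + p_m*6.534651 + p_d*10.864974] = 6.439039
  V(1,+0) = exp(-r*dt) * [p_u*0.158591 + p_m*1.774176 + p_d*6.534651] = 2.308203
  V(1,+1) = exp(-r*dt) * [p_u*0.000000 + p_m*0.158591 + p_d*1.774176] = 0.407012
  V(0,+0) = exp(-r*dt) * [p_u*0.407012 + p_m*2.308203 + p_d*6.439039] = 2.683126


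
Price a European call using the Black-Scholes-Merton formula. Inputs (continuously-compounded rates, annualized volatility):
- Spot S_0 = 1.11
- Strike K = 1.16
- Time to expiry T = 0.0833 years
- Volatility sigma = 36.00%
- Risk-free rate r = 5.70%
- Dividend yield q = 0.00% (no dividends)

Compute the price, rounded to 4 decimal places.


Answer: Price = 0.0280

Derivation:
d1 = (ln(S/K) + (r - q + 0.5*sigma^2) * T) / (sigma * sqrt(T)) = -0.32640338
d2 = d1 - sigma * sqrt(T) = -0.43030565
exp(-rT) = 0.99526315; exp(-qT) = 1.00000000
C = S_0 * exp(-qT) * N(d1) - K * exp(-rT) * N(d2)
N(d1) = 0.37205959; N(d2) = 0.33348666
C = 1.1100 * 1.00000000 * 0.37205959 - 1.1600 * 0.99526315 * 0.33348666 = 0.0280


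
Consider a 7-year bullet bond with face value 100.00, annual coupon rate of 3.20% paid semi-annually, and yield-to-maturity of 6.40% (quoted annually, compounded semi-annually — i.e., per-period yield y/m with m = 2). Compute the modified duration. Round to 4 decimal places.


Coupon per period c = face * coupon_rate / m = 1.600000
Periods per year m = 2; per-period yield y/m = 0.032000
Number of cashflows N = 14
Cashflows (t years, CF_t, discount factor 1/(1+y/m)^(m*t), PV):
  t = 0.5000: CF_t = 1.600000, DF = 0.968992, PV = 1.550388
  t = 1.0000: CF_t = 1.600000, DF = 0.938946, PV = 1.502314
  t = 1.5000: CF_t = 1.600000, DF = 0.909831, PV = 1.455730
  t = 2.0000: CF_t = 1.600000, DF = 0.881620, PV = 1.410591
  t = 2.5000: CF_t = 1.600000, DF = 0.854283, PV = 1.366852
  t = 3.0000: CF_t = 1.600000, DF = 0.827793, PV = 1.324469
  t = 3.5000: CF_t = 1.600000, DF = 0.802125, PV = 1.283400
  t = 4.0000: CF_t = 1.600000, DF = 0.777253, PV = 1.243605
  t = 4.5000: CF_t = 1.600000, DF = 0.753152, PV = 1.205043
  t = 5.0000: CF_t = 1.600000, DF = 0.729799, PV = 1.167678
  t = 5.5000: CF_t = 1.600000, DF = 0.707169, PV = 1.131471
  t = 6.0000: CF_t = 1.600000, DF = 0.685241, PV = 1.096386
  t = 6.5000: CF_t = 1.600000, DF = 0.663994, PV = 1.062390
  t = 7.0000: CF_t = 101.600000, DF = 0.643405, PV = 65.369919
Price P = sum_t PV_t = 82.170236
First compute Macaulay numerator sum_t t * PV_t:
  t * PV_t at t = 0.5000: 0.775194
  t * PV_t at t = 1.0000: 1.502314
  t * PV_t at t = 1.5000: 2.183595
  t * PV_t at t = 2.0000: 2.821183
  t * PV_t at t = 2.5000: 3.417130
  t * PV_t at t = 3.0000: 3.973407
  t * PV_t at t = 3.5000: 4.491901
  t * PV_t at t = 4.0000: 4.974419
  t * PV_t at t = 4.5000: 5.422696
  t * PV_t at t = 5.0000: 5.838389
  t * PV_t at t = 5.5000: 6.223089
  t * PV_t at t = 6.0000: 6.578318
  t * PV_t at t = 6.5000: 6.905534
  t * PV_t at t = 7.0000: 457.589432
Macaulay duration D = 512.696600 / 82.170236 = 6.239444
Modified duration = D / (1 + y/m) = 6.239444 / (1 + 0.032000) = 6.045973

Answer: Modified duration = 6.0460


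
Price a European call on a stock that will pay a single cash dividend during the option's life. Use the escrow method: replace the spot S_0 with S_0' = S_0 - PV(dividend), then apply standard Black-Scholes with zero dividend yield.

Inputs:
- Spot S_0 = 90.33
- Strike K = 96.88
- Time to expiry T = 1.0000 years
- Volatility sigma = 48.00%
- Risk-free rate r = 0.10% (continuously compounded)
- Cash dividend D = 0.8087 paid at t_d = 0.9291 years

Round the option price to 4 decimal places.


PV(D) = D * exp(-r * t_d) = 0.8087 * 0.99907133 = 0.80794899
S_0' = S_0 - PV(D) = 90.3300 - 0.80794899 = 89.52205101
d1 = (ln(S_0'/K) + (r + sigma^2/2)*T) / (sigma*sqrt(T)) = 0.07752474
d2 = d1 - sigma*sqrt(T) = -0.40247526
exp(-rT) = 0.99900050
N(d1) = 0.53089695; N(d2) = 0.34366715
C = S_0' * N(d1) - K * exp(-rT) * N(d2) = 89.52205101 * 0.53089695 - 96.8800 * 0.99900050 * 0.34366715 = 14.2658

Answer: Price = 14.2658


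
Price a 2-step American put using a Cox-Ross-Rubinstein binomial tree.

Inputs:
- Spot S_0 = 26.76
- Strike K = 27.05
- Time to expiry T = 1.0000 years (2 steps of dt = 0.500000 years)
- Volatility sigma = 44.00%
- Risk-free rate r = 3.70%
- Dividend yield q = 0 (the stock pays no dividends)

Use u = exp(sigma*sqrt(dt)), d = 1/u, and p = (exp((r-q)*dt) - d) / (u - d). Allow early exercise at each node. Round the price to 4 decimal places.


dt = T/N = 0.500000
u = exp(sigma*sqrt(dt)) = 1.364963; d = 1/u = 0.732621
p = (exp((r-q)*dt) - d) / (u - d) = 0.452368
Discount per step: exp(-r*dt) = 0.981670
Stock lattice S(k, i) with i counting down-moves:
  k=0: S(0,0) = 26.7600
  k=1: S(1,0) = 36.5264; S(1,1) = 19.6049
  k=2: S(2,0) = 49.8572; S(2,1) = 26.7600; S(2,2) = 14.3630
Terminal payoffs V(N, i) = max(K - S_T, 0):
  V(2,0) = 0.000000; V(2,1) = 0.290000; V(2,2) = 12.687017
Backward induction: V(k, i) = exp(-r*dt) * [p * V(k+1, i) + (1-p) * V(k+1, i+1)]; then take max(V_cont, immediate exercise) for American.
  V(1,0) = exp(-r*dt) * [p*0.000000 + (1-p)*0.290000] = 0.155902; exercise = 0.000000; V(1,0) = max -> 0.155902
  V(1,1) = exp(-r*dt) * [p*0.290000 + (1-p)*12.687017] = 6.949242; exercise = 7.445066; V(1,1) = max -> 7.445066
  V(0,0) = exp(-r*dt) * [p*0.155902 + (1-p)*7.445066] = 4.071653; exercise = 0.290000; V(0,0) = max -> 4.071653

Answer: Price = V(0,0) = 4.0717


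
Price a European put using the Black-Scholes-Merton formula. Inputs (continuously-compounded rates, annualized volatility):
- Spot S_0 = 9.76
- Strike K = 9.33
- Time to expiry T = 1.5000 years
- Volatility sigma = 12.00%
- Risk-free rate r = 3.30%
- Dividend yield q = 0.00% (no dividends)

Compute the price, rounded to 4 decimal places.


d1 = (ln(S/K) + (r - q + 0.5*sigma^2) * T) / (sigma * sqrt(T)) = 0.71686621
d2 = d1 - sigma * sqrt(T) = 0.56989682
exp(-rT) = 0.95170516; exp(-qT) = 1.00000000
P = K * exp(-rT) * N(-d2) - S_0 * exp(-qT) * N(-d1)
N(-d1) = 0.23672833; N(-d2) = 0.28437384
P = 9.3300 * 0.95170516 * 0.28437384 - 9.7600 * 1.00000000 * 0.23672833 = 0.2146

Answer: Price = 0.2146


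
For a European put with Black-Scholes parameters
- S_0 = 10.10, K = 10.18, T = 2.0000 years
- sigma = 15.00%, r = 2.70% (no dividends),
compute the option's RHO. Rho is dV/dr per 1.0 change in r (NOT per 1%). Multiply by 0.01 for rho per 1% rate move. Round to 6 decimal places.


Answer: Rho = -8.790112

Derivation:
d1 = 0.3234325873; d2 = 0.1113005530
phi(d1) = 0.3786121865; exp(-qT) = 1.0000000000; exp(-rT) = 0.9474321065
N(-d2) = 0.4556890085
Rho = -K*T*exp(-rT)*N(-d2) = -10.1800 * 2.0000 * 0.9474321065 * 0.4556890085 = -8.790112


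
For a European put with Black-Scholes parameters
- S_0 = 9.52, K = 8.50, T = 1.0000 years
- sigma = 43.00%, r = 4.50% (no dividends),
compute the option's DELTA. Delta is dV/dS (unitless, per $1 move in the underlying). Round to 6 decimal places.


d1 = 0.5832062449; d2 = 0.1532062449
phi(d1) = 0.3365517693; exp(-qT) = 1.0000000000; exp(-rT) = 0.9559974818
N(-d1) = 0.2798772339
Delta = -exp(-qT) * N(-d1) = -1.0000000000 * 0.2798772339 = -0.279877

Answer: Delta = -0.279877


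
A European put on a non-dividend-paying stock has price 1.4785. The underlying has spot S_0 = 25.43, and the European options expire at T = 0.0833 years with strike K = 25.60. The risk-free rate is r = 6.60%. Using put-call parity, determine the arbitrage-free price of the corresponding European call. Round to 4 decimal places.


Put-call parity: C - P = S_0 * exp(-qT) - K * exp(-rT).
S_0 * exp(-qT) = 25.4300 * 1.00000000 = 25.43000000
K * exp(-rT) = 25.6000 * 0.99451729 = 25.45964250
C = P + S*exp(-qT) - K*exp(-rT)
C = 1.4785 + 25.43000000 - 25.45964250 = 1.4489

Answer: Call price = 1.4489


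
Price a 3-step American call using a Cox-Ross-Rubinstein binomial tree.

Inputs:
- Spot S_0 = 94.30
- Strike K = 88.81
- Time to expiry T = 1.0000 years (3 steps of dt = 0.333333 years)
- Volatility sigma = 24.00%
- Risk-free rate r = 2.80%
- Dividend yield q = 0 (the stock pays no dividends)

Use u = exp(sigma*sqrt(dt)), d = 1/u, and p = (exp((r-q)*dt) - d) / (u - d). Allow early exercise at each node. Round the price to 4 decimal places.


dt = T/N = 0.333333
u = exp(sigma*sqrt(dt)) = 1.148623; d = 1/u = 0.870607
p = (exp((r-q)*dt) - d) / (u - d) = 0.499143
Discount per step: exp(-r*dt) = 0.990710
Stock lattice S(k, i) with i counting down-moves:
  k=0: S(0,0) = 94.3000
  k=1: S(1,0) = 108.3152; S(1,1) = 82.0983
  k=2: S(2,0) = 124.4133; S(2,1) = 94.3000; S(2,2) = 71.4754
  k=3: S(3,0) = 142.9040; S(3,1) = 108.3152; S(3,2) = 82.0983; S(3,3) = 62.2270
Terminal payoffs V(N, i) = max(S_T - K, 0):
  V(3,0) = 54.094044; V(3,1) = 19.505174; V(3,2) = 0.000000; V(3,3) = 0.000000
Backward induction: V(k, i) = exp(-r*dt) * [p * V(k+1, i) + (1-p) * V(k+1, i+1)]; then take max(V_cont, immediate exercise) for American.
  V(2,0) = exp(-r*dt) * [p*54.094044 + (1-p)*19.505174] = 36.428366; exercise = 35.603329; V(2,0) = max -> 36.428366
  V(2,1) = exp(-r*dt) * [p*19.505174 + (1-p)*0.000000] = 9.645420; exercise = 5.490000; V(2,1) = max -> 9.645420
  V(2,2) = exp(-r*dt) * [p*0.000000 + (1-p)*0.000000] = 0.000000; exercise = 0.000000; V(2,2) = max -> 0.000000
  V(1,0) = exp(-r*dt) * [p*36.428366 + (1-p)*9.645420] = 22.800134; exercise = 19.505174; V(1,0) = max -> 22.800134
  V(1,1) = exp(-r*dt) * [p*9.645420 + (1-p)*0.000000] = 4.769715; exercise = 0.000000; V(1,1) = max -> 4.769715
  V(0,0) = exp(-r*dt) * [p*22.800134 + (1-p)*4.769715] = 13.641550; exercise = 5.490000; V(0,0) = max -> 13.641550

Answer: Price = V(0,0) = 13.6415


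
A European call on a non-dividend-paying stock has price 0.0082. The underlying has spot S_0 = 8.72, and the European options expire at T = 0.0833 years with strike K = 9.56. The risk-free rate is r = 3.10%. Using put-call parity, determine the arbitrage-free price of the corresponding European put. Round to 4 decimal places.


Put-call parity: C - P = S_0 * exp(-qT) - K * exp(-rT).
S_0 * exp(-qT) = 8.7200 * 1.00000000 = 8.72000000
K * exp(-rT) = 9.5600 * 0.99742103 = 9.53534506
P = C - S*exp(-qT) + K*exp(-rT)
P = 0.0082 - 8.72000000 + 9.53534506 = 0.8235

Answer: Put price = 0.8235


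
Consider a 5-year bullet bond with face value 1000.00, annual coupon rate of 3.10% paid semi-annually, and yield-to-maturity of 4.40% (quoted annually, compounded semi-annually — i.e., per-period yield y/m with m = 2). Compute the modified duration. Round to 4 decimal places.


Answer: Modified duration = 4.5576

Derivation:
Coupon per period c = face * coupon_rate / m = 15.500000
Periods per year m = 2; per-period yield y/m = 0.022000
Number of cashflows N = 10
Cashflows (t years, CF_t, discount factor 1/(1+y/m)^(m*t), PV):
  t = 0.5000: CF_t = 15.500000, DF = 0.978474, PV = 15.166341
  t = 1.0000: CF_t = 15.500000, DF = 0.957411, PV = 14.839864
  t = 1.5000: CF_t = 15.500000, DF = 0.936801, PV = 14.520414
  t = 2.0000: CF_t = 15.500000, DF = 0.916635, PV = 14.207842
  t = 2.5000: CF_t = 15.500000, DF = 0.896903, PV = 13.901998
  t = 3.0000: CF_t = 15.500000, DF = 0.877596, PV = 13.602738
  t = 3.5000: CF_t = 15.500000, DF = 0.858704, PV = 13.309919
  t = 4.0000: CF_t = 15.500000, DF = 0.840220, PV = 13.023405
  t = 4.5000: CF_t = 15.500000, DF = 0.822133, PV = 12.743057
  t = 5.0000: CF_t = 1015.500000, DF = 0.804435, PV = 816.903901
Price P = sum_t PV_t = 942.219478
First compute Macaulay numerator sum_t t * PV_t:
  t * PV_t at t = 0.5000: 7.583170
  t * PV_t at t = 1.0000: 14.839864
  t * PV_t at t = 1.5000: 21.780622
  t * PV_t at t = 2.0000: 28.415684
  t * PV_t at t = 2.5000: 34.754995
  t * PV_t at t = 3.0000: 40.808213
  t * PV_t at t = 3.5000: 46.584718
  t * PV_t at t = 4.0000: 52.093618
  t * PV_t at t = 4.5000: 57.343758
  t * PV_t at t = 5.0000: 4084.519503
Macaulay duration D = 4388.724144 / 942.219478 = 4.657858
Modified duration = D / (1 + y/m) = 4.657858 / (1 + 0.022000) = 4.557591


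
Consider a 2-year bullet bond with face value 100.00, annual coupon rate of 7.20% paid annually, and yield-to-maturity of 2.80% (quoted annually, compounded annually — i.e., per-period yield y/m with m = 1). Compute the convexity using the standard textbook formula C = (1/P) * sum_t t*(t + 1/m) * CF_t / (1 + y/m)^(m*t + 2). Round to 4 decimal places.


Coupon per period c = face * coupon_rate / m = 7.200000
Periods per year m = 1; per-period yield y/m = 0.028000
Number of cashflows N = 2
Cashflows (t years, CF_t, discount factor 1/(1+y/m)^(m*t), PV):
  t = 1.0000: CF_t = 7.200000, DF = 0.972763, PV = 7.003891
  t = 2.0000: CF_t = 107.200000, DF = 0.946267, PV = 101.439840
Price P = sum_t PV_t = 108.443731
Convexity numerator sum_t t*(t + 1/m) * CF_t / (1+y/m)^(m*t + 2):
  t = 1.0000: term = 13.255104
  t = 2.0000: term = 575.935140
Convexity = (1/P) * sum = 589.190244 / 108.443731 = 5.433142

Answer: Convexity = 5.4331


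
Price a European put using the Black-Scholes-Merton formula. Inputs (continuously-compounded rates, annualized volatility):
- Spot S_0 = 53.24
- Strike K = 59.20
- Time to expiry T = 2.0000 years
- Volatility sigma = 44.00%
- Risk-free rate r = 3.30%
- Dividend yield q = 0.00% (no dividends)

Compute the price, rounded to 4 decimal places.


d1 = (ln(S/K) + (r - q + 0.5*sigma^2) * T) / (sigma * sqrt(T)) = 0.24666528
d2 = d1 - sigma * sqrt(T) = -0.37558868
exp(-rT) = 0.93613086; exp(-qT) = 1.00000000
P = K * exp(-rT) * N(-d2) - S_0 * exp(-qT) * N(-d1)
N(-d1) = 0.40258364; N(-d2) = 0.64638865
P = 59.2000 * 0.93613086 * 0.64638865 - 53.2400 * 1.00000000 * 0.40258364 = 14.3886

Answer: Price = 14.3886


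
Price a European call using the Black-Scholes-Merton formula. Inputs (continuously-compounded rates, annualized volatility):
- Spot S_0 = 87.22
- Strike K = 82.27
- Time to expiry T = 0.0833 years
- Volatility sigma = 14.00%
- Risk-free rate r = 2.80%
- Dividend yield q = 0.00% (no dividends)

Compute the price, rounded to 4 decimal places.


d1 = (ln(S/K) + (r - q + 0.5*sigma^2) * T) / (sigma * sqrt(T)) = 1.52391274
d2 = d1 - sigma * sqrt(T) = 1.48350630
exp(-rT) = 0.99767032; exp(-qT) = 1.00000000
C = S_0 * exp(-qT) * N(d1) - K * exp(-rT) * N(d2)
N(d1) = 0.93623474; N(d2) = 0.93103003
C = 87.2200 * 1.00000000 * 0.93623474 - 82.2700 * 0.99767032 * 0.93103003 = 5.2410

Answer: Price = 5.2410


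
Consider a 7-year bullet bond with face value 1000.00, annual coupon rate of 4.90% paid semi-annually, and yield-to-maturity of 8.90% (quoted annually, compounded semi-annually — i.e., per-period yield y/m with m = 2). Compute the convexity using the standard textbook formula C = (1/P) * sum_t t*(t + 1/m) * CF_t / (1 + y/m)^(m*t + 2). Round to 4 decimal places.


Coupon per period c = face * coupon_rate / m = 24.500000
Periods per year m = 2; per-period yield y/m = 0.044500
Number of cashflows N = 14
Cashflows (t years, CF_t, discount factor 1/(1+y/m)^(m*t), PV):
  t = 0.5000: CF_t = 24.500000, DF = 0.957396, PV = 23.456199
  t = 1.0000: CF_t = 24.500000, DF = 0.916607, PV = 22.456868
  t = 1.5000: CF_t = 24.500000, DF = 0.877556, PV = 21.500113
  t = 2.0000: CF_t = 24.500000, DF = 0.840168, PV = 20.584120
  t = 2.5000: CF_t = 24.500000, DF = 0.804374, PV = 19.707152
  t = 3.0000: CF_t = 24.500000, DF = 0.770104, PV = 18.867546
  t = 3.5000: CF_t = 24.500000, DF = 0.737294, PV = 18.063711
  t = 4.0000: CF_t = 24.500000, DF = 0.705883, PV = 17.294122
  t = 4.5000: CF_t = 24.500000, DF = 0.675809, PV = 16.557322
  t = 5.0000: CF_t = 24.500000, DF = 0.647017, PV = 15.851912
  t = 5.5000: CF_t = 24.500000, DF = 0.619451, PV = 15.176555
  t = 6.0000: CF_t = 24.500000, DF = 0.593060, PV = 14.529971
  t = 6.5000: CF_t = 24.500000, DF = 0.567793, PV = 13.910935
  t = 7.0000: CF_t = 1024.500000, DF = 0.543603, PV = 556.921190
Price P = sum_t PV_t = 794.877716
Convexity numerator sum_t t*(t + 1/m) * CF_t / (1+y/m)^(m*t + 2):
  t = 0.5000: term = 10.750057
  t = 1.0000: term = 30.876180
  t = 1.5000: term = 59.121456
  t = 2.0000: term = 94.337730
  t = 2.5000: term = 135.477832
  t = 3.0000: term = 181.588286
  t = 3.5000: term = 231.802503
  t = 4.0000: term = 285.334408
  t = 4.5000: term = 341.472485
  t = 5.0000: term = 399.574207
  t = 5.5000: term = 459.060841
  t = 6.0000: term = 519.412588
  t = 6.5000: term = 580.164053
  t = 7.0000: term = 26800.084113
Convexity = (1/P) * sum = 30129.056739 / 794.877716 = 37.904015

Answer: Convexity = 37.9040


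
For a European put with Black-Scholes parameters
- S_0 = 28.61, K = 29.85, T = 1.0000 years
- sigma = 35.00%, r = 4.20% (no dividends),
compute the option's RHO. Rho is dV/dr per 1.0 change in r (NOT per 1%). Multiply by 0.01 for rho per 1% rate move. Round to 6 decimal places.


d1 = 0.1737756206; d2 = -0.1762243794
phi(d1) = 0.3929639049; exp(-qT) = 1.0000000000; exp(-rT) = 0.9588697806
N(-d2) = 0.5699411657
Rho = -K*T*exp(-rT)*N(-d2) = -29.8500 * 1.0000 * 0.9588697806 * 0.5699411657 = -16.313006

Answer: Rho = -16.313006


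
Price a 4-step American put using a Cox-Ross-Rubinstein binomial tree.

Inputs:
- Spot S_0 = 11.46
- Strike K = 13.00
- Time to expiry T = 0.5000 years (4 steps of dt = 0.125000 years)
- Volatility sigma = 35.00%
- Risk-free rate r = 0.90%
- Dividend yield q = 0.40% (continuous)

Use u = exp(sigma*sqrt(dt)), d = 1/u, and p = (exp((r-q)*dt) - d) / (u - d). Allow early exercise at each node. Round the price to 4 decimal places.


dt = T/N = 0.125000
u = exp(sigma*sqrt(dt)) = 1.131726; d = 1/u = 0.883606
p = (exp((r-q)*dt) - d) / (u - d) = 0.471623
Discount per step: exp(-r*dt) = 0.998876
Stock lattice S(k, i) with i counting down-moves:
  k=0: S(0,0) = 11.4600
  k=1: S(1,0) = 12.9696; S(1,1) = 10.1261
  k=2: S(2,0) = 14.6780; S(2,1) = 11.4600; S(2,2) = 8.9475
  k=3: S(3,0) = 16.6115; S(3,1) = 12.9696; S(3,2) = 10.1261; S(3,3) = 7.9061
  k=4: S(4,0) = 18.7996; S(4,1) = 14.6780; S(4,2) = 11.4600; S(4,3) = 8.9475; S(4,4) = 6.9859
Terminal payoffs V(N, i) = max(K - S_T, 0):
  V(4,0) = 0.000000; V(4,1) = 0.000000; V(4,2) = 1.540000; V(4,3) = 4.052489; V(4,4) = 6.014141
Backward induction: V(k, i) = exp(-r*dt) * [p * V(k+1, i) + (1-p) * V(k+1, i+1)]; then take max(V_cont, immediate exercise) for American.
  V(3,0) = exp(-r*dt) * [p*0.000000 + (1-p)*0.000000] = 0.000000; exercise = 0.000000; V(3,0) = max -> 0.000000
  V(3,1) = exp(-r*dt) * [p*0.000000 + (1-p)*1.540000] = 0.812785; exercise = 0.030423; V(3,1) = max -> 0.812785
  V(3,2) = exp(-r*dt) * [p*1.540000 + (1-p)*4.052489] = 2.864317; exercise = 2.873872; V(3,2) = max -> 2.873872
  V(3,3) = exp(-r*dt) * [p*4.052489 + (1-p)*6.014141] = 5.083259; exercise = 5.093923; V(3,3) = max -> 5.093923
  V(2,0) = exp(-r*dt) * [p*0.000000 + (1-p)*0.812785] = 0.428974; exercise = 0.000000; V(2,0) = max -> 0.428974
  V(2,1) = exp(-r*dt) * [p*0.812785 + (1-p)*2.873872] = 1.899677; exercise = 1.540000; V(2,1) = max -> 1.899677
  V(2,2) = exp(-r*dt) * [p*2.873872 + (1-p)*5.093923] = 4.042345; exercise = 4.052489; V(2,2) = max -> 4.052489
  V(1,0) = exp(-r*dt) * [p*0.428974 + (1-p)*1.899677] = 1.204703; exercise = 0.030423; V(1,0) = max -> 1.204703
  V(1,1) = exp(-r*dt) * [p*1.899677 + (1-p)*4.052489] = 3.033758; exercise = 2.873872; V(1,1) = max -> 3.033758
  V(0,0) = exp(-r*dt) * [p*1.204703 + (1-p)*3.033758] = 2.168692; exercise = 1.540000; V(0,0) = max -> 2.168692

Answer: Price = V(0,0) = 2.1687


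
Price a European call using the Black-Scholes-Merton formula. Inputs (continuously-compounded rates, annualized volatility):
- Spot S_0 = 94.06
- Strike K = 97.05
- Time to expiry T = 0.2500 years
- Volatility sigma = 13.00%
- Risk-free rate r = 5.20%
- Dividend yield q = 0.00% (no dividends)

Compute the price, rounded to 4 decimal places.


Answer: Price = 1.6897

Derivation:
d1 = (ln(S/K) + (r - q + 0.5*sigma^2) * T) / (sigma * sqrt(T)) = -0.24893743
d2 = d1 - sigma * sqrt(T) = -0.31393743
exp(-rT) = 0.98708414; exp(-qT) = 1.00000000
C = S_0 * exp(-qT) * N(d1) - K * exp(-rT) * N(d2)
N(d1) = 0.40170459; N(d2) = 0.37678428
C = 94.0600 * 1.00000000 * 0.40170459 - 97.0500 * 0.98708414 * 0.37678428 = 1.6897


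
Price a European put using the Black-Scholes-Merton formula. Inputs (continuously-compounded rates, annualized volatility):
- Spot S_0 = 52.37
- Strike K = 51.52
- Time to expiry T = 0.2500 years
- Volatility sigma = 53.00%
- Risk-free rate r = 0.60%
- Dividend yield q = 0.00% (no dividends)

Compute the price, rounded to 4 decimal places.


d1 = (ln(S/K) + (r - q + 0.5*sigma^2) * T) / (sigma * sqrt(T)) = 0.19991067
d2 = d1 - sigma * sqrt(T) = -0.06508933
exp(-rT) = 0.99850112; exp(-qT) = 1.00000000
P = K * exp(-rT) * N(-d2) - S_0 * exp(-qT) * N(-d1)
N(-d1) = 0.42077522; N(-d2) = 0.52594856
P = 51.5200 * 0.99850112 * 0.52594856 - 52.3700 * 1.00000000 * 0.42077522 = 5.0203

Answer: Price = 5.0203


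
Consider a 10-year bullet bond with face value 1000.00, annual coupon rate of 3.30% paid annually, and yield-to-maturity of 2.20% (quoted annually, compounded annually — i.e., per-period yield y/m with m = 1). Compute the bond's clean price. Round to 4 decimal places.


Coupon per period c = face * coupon_rate / m = 33.000000
Periods per year m = 1; per-period yield y/m = 0.022000
Number of cashflows N = 10
Cashflows (t years, CF_t, discount factor 1/(1+y/m)^(m*t), PV):
  t = 1.0000: CF_t = 33.000000, DF = 0.978474, PV = 32.289628
  t = 2.0000: CF_t = 33.000000, DF = 0.957411, PV = 31.594548
  t = 3.0000: CF_t = 33.000000, DF = 0.936801, PV = 30.914431
  t = 4.0000: CF_t = 33.000000, DF = 0.916635, PV = 30.248954
  t = 5.0000: CF_t = 33.000000, DF = 0.896903, PV = 29.597802
  t = 6.0000: CF_t = 33.000000, DF = 0.877596, PV = 28.960667
  t = 7.0000: CF_t = 33.000000, DF = 0.858704, PV = 28.337248
  t = 8.0000: CF_t = 33.000000, DF = 0.840220, PV = 27.727248
  t = 9.0000: CF_t = 33.000000, DF = 0.822133, PV = 27.130380
  t = 10.0000: CF_t = 1033.000000, DF = 0.804435, PV = 830.981516
Price P = sum_t PV_t = 1097.782422

Answer: Price = 1097.7824


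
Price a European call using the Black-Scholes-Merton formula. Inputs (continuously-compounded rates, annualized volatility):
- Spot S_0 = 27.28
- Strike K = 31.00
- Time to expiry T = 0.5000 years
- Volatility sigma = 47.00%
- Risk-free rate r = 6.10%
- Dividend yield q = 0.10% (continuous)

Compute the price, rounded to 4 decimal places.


d1 = (ln(S/K) + (r - q + 0.5*sigma^2) * T) / (sigma * sqrt(T)) = -0.12820710
d2 = d1 - sigma * sqrt(T) = -0.46054729
exp(-rT) = 0.96996043; exp(-qT) = 0.99950012
C = S_0 * exp(-qT) * N(d1) - K * exp(-rT) * N(d2)
N(d1) = 0.44899254; N(d2) = 0.32256172
C = 27.2800 * 0.99950012 * 0.44899254 - 31.0000 * 0.96996043 * 0.32256172 = 2.5434

Answer: Price = 2.5434


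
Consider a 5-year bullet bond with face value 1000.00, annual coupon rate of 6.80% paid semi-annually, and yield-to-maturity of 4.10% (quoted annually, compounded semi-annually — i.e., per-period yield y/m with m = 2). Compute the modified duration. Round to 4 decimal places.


Coupon per period c = face * coupon_rate / m = 34.000000
Periods per year m = 2; per-period yield y/m = 0.020500
Number of cashflows N = 10
Cashflows (t years, CF_t, discount factor 1/(1+y/m)^(m*t), PV):
  t = 0.5000: CF_t = 34.000000, DF = 0.979912, PV = 33.317001
  t = 1.0000: CF_t = 34.000000, DF = 0.960227, PV = 32.647723
  t = 1.5000: CF_t = 34.000000, DF = 0.940938, PV = 31.991889
  t = 2.0000: CF_t = 34.000000, DF = 0.922036, PV = 31.349230
  t = 2.5000: CF_t = 34.000000, DF = 0.903514, PV = 30.719481
  t = 3.0000: CF_t = 34.000000, DF = 0.885364, PV = 30.102382
  t = 3.5000: CF_t = 34.000000, DF = 0.867579, PV = 29.497680
  t = 4.0000: CF_t = 34.000000, DF = 0.850151, PV = 28.905125
  t = 4.5000: CF_t = 34.000000, DF = 0.833073, PV = 28.324473
  t = 5.0000: CF_t = 1034.000000, DF = 0.816338, PV = 844.093291
Price P = sum_t PV_t = 1120.948275
First compute Macaulay numerator sum_t t * PV_t:
  t * PV_t at t = 0.5000: 16.658501
  t * PV_t at t = 1.0000: 32.647723
  t * PV_t at t = 1.5000: 47.987834
  t * PV_t at t = 2.0000: 62.698460
  t * PV_t at t = 2.5000: 76.798702
  t * PV_t at t = 3.0000: 90.307146
  t * PV_t at t = 3.5000: 103.241879
  t * PV_t at t = 4.0000: 115.620498
  t * PV_t at t = 4.5000: 127.460128
  t * PV_t at t = 5.0000: 4220.466453
Macaulay duration D = 4893.887324 / 1120.948275 = 4.365846
Modified duration = D / (1 + y/m) = 4.365846 / (1 + 0.020500) = 4.278144

Answer: Modified duration = 4.2781


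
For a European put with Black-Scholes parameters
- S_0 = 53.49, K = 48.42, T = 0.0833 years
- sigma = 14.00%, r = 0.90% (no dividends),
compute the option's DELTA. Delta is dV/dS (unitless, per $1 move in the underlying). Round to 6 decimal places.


Answer: Delta = -0.006153

Derivation:
d1 = 2.5032599066; d2 = 2.4628534715
phi(d1) = 0.0173859371; exp(-qT) = 1.0000000000; exp(-rT) = 0.9992505810
N(-d1) = 0.0061527570
Delta = -exp(-qT) * N(-d1) = -1.0000000000 * 0.0061527570 = -0.006153


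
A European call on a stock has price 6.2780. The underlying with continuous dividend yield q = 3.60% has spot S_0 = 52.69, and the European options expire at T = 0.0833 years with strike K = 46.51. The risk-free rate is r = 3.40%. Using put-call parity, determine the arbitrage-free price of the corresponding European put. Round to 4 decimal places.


Answer: Put price = 0.1242

Derivation:
Put-call parity: C - P = S_0 * exp(-qT) - K * exp(-rT).
S_0 * exp(-qT) = 52.6900 * 0.99700569 = 52.53222991
K * exp(-rT) = 46.5100 * 0.99717181 = 46.37846074
P = C - S*exp(-qT) + K*exp(-rT)
P = 6.2780 - 52.53222991 + 46.37846074 = 0.1242


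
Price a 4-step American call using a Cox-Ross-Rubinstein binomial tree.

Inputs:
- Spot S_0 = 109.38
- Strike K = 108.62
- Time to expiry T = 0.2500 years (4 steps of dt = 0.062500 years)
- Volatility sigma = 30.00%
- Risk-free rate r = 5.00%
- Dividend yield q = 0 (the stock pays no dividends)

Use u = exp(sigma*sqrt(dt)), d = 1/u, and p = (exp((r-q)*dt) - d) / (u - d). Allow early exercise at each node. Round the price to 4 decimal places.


Answer: Price = V(0,0) = 7.3276

Derivation:
dt = T/N = 0.062500
u = exp(sigma*sqrt(dt)) = 1.077884; d = 1/u = 0.927743
p = (exp((r-q)*dt) - d) / (u - d) = 0.502105
Discount per step: exp(-r*dt) = 0.996880
Stock lattice S(k, i) with i counting down-moves:
  k=0: S(0,0) = 109.3800
  k=1: S(1,0) = 117.8990; S(1,1) = 101.4766
  k=2: S(2,0) = 127.0814; S(2,1) = 109.3800; S(2,2) = 94.1442
  k=3: S(3,0) = 136.9791; S(3,1) = 117.8990; S(3,2) = 101.4766; S(3,3) = 87.3417
  k=4: S(4,0) = 147.6476; S(4,1) = 127.0814; S(4,2) = 109.3800; S(4,3) = 94.1442; S(4,4) = 81.0307
Terminal payoffs V(N, i) = max(S_T - K, 0):
  V(4,0) = 39.027556; V(4,1) = 18.461429; V(4,2) = 0.760000; V(4,3) = 0.000000; V(4,4) = 0.000000
Backward induction: V(k, i) = exp(-r*dt) * [p * V(k+1, i) + (1-p) * V(k+1, i+1)]; then take max(V_cont, immediate exercise) for American.
  V(3,0) = exp(-r*dt) * [p*39.027556 + (1-p)*18.461429] = 28.697966; exercise = 28.359059; V(3,0) = max -> 28.697966
  V(3,1) = exp(-r*dt) * [p*18.461429 + (1-p)*0.760000] = 9.617876; exercise = 9.278968; V(3,1) = max -> 9.617876
  V(3,2) = exp(-r*dt) * [p*0.760000 + (1-p)*0.000000] = 0.380409; exercise = 0.000000; V(3,2) = max -> 0.380409
  V(3,3) = exp(-r*dt) * [p*0.000000 + (1-p)*0.000000] = 0.000000; exercise = 0.000000; V(3,3) = max -> 0.000000
  V(2,0) = exp(-r*dt) * [p*28.697966 + (1-p)*9.617876] = 19.138187; exercise = 18.461429; V(2,0) = max -> 19.138187
  V(2,1) = exp(-r*dt) * [p*9.617876 + (1-p)*0.380409] = 5.002930; exercise = 0.760000; V(2,1) = max -> 5.002930
  V(2,2) = exp(-r*dt) * [p*0.380409 + (1-p)*0.000000] = 0.190409; exercise = 0.000000; V(2,2) = max -> 0.190409
  V(1,0) = exp(-r*dt) * [p*19.138187 + (1-p)*5.002930] = 12.062561; exercise = 9.278968; V(1,0) = max -> 12.062561
  V(1,1) = exp(-r*dt) * [p*5.002930 + (1-p)*0.190409] = 2.598667; exercise = 0.000000; V(1,1) = max -> 2.598667
  V(0,0) = exp(-r*dt) * [p*12.062561 + (1-p)*2.598667] = 7.327603; exercise = 0.760000; V(0,0) = max -> 7.327603
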